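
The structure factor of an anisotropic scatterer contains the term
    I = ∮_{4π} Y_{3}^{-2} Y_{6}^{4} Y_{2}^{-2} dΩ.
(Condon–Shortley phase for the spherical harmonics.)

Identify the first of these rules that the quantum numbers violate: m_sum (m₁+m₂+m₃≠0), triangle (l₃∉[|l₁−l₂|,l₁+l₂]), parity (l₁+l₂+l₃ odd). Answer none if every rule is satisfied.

m₁+m₂+m₃ = -2 + 4 − 2 = 0  ✓
triangle: |3−6|=3 ≤ l₃=2 ≤ 3+6=9  ✗
parity: l₁+l₂+l₃ = 11 is odd

triangle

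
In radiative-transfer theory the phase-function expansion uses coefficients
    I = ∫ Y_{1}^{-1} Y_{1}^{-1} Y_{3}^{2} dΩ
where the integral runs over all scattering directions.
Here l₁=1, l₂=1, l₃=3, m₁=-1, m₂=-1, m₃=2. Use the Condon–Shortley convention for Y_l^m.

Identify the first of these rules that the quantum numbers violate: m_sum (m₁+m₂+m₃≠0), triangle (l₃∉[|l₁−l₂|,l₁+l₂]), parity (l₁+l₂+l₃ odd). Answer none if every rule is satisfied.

triangle

azimuthal sum: -1 − 1 + 2 = 0  ✓
0 ≤ 3 ≤ 2 (triangle on l)  ✗
L = 1 + 1 + 3 = 5 (odd)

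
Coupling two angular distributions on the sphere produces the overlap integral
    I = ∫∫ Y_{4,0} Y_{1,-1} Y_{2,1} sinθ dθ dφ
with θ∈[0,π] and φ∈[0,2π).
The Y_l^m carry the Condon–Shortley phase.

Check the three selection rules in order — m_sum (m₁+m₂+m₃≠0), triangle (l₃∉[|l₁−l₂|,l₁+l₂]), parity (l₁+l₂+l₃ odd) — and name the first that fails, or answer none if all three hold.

triangle

Σmᵢ = 0  ✓
l₃∈[|l₁−l₂|,l₁+l₂]=[3,5], have l₃=2  ✗
Σlᵢ = 7 ⇒ odd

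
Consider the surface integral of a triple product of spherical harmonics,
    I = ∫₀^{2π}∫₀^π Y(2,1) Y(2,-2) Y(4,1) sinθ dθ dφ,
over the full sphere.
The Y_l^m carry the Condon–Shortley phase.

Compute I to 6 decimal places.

Rules hold: Σm=0, L=8 even, 0≤4≤4.
N = 5·5·9 = 225
Δ = 0!·4!·4!/9! = 1/630
Racah Σ t=0..0: t=0:+1/16 = 1/16
⇒ 3j(2 2 4; 0 0 0)² = 2/35, sgn +1
Racah Σ t=0..0: t=0:+1/144 = 1/144
⇒ 3j(2 2 4; 1 -2 1)² = 1/126, sgn -1
4πI² = N·(3j₀)²·(3jₘ)² = 5/49
I = -1·√(0.102041/4π) = -0.09011188

-0.090112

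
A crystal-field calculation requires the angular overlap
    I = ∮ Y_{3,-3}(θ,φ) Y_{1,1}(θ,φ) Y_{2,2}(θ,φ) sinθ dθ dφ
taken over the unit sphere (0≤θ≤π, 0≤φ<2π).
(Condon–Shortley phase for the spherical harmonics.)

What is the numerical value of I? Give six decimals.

Checks pass: Σm=0; 6 even; l₃=2∈[2,4].
(2·3+1)(2·1+1)(2·2+1) = 105
Δ: 2! 4! 0! / 7! → 1/105
sum: t=1:−1/4 = -1/4
3j²(3 1 2; 0 0 0) = Δ·Π!·Σ² = 3/35  (sign -1)
sum: t=2:+1/48 = 1/48
3j²(3 1 2; -3 1 2) = Δ·Π!·Σ² = 1/7  (sign +1)
combine: 4πI² = 105·3/35·1/7 = 9/7
take √, sign -1: I = -0.31986543

-0.319865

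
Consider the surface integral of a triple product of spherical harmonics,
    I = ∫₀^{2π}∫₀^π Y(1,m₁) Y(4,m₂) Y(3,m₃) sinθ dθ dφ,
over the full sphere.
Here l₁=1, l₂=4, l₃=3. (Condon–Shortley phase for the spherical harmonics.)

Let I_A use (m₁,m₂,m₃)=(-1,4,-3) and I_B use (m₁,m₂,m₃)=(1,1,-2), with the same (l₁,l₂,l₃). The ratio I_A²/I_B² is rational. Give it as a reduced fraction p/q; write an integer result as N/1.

l's match ⇒ only the (l;m) 3-j factors differ between A and B.
A: triangle coeff Δ(1,4,3) = 1/252; Σ_t [2,2]: t=2:+1/1440 = 1/1440; (3j)²=1/9 [(1 4 3; -1 4 -3)], sign=+1
B: triangle coeff Δ(1,4,3) = 1/252; Σ_t [0,0]: t=0:+1/240 = 1/240; (3j)²=1/84 [(1 4 3; 1 1 -2)], sign=-1
I_A²/I_B² = (1/9)/(1/84) = 28/3

28/3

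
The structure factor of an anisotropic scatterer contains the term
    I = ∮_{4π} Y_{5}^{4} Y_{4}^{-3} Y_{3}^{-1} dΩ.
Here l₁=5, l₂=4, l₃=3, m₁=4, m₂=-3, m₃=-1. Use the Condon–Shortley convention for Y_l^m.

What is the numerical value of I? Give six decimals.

Checks pass: Σm=0; 12 even; l₃=3∈[1,9].
(2·5+1)(2·4+1)(2·3+1) = 693
Δ: 6! 4! 2! / 13! → 1/180180
sum: t=2:+1/576 t=3:−1/144 t=4:+1/576 = -1/288
3j²(5 4 3; 0 0 0) = Δ·Π!·Σ² = 20/1001  (sign +1)
sum: t=0:+1/4320 t=1:−1/5760 = 1/17280
3j²(5 4 3; 4 -3 -1) = Δ·Π!·Σ² = 7/4290  (sign +1)
combine: 4πI² = 693·20/1001·7/4290 = 42/1859
take √, sign +1: I = 0.04240138

0.042401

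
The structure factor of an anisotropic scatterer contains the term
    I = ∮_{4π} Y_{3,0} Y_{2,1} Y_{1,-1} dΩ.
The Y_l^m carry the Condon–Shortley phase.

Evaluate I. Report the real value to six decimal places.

0.143048

Checks pass: Σm=0; 6 even; l₃=1∈[1,5].
(2·3+1)(2·2+1)(2·1+1) = 105
Δ: 4! 2! 0! / 7! → 1/105
sum: t=2:+1/4 = 1/4
3j²(3 2 1; 0 0 0) = Δ·Π!·Σ² = 3/35  (sign -1)
sum: t=3:−1/12 = -1/12
3j²(3 2 1; 0 1 -1) = Δ·Π!·Σ² = 1/35  (sign -1)
combine: 4πI² = 105·3/35·1/35 = 9/35
take √, sign +1: I = 0.14304817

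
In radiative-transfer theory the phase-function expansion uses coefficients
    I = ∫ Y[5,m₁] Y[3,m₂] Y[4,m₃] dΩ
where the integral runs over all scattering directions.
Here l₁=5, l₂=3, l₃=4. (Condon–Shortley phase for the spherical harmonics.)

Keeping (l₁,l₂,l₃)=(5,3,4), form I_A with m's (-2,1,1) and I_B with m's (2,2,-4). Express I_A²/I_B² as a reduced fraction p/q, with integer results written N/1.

64/35

l's match ⇒ only the (l;m) 3-j factors differ between A and B.
A: triangle coeff Δ(5,3,4) = 1/180180; Σ_t [2,4]: t=2:+1/960 t=3:−1/288 t=4:+1/1728 = -1/540; (3j)²=128/6435 [(5 3 4; -2 1 1)], sign=+1
B: triangle coeff Δ(5,3,4) = 1/180180; Σ_t [3,3]: t=3:−1/8640 = -1/8640; (3j)²=14/1287 [(5 3 4; 2 2 -4)], sign=-1
I_A²/I_B² = (128/6435)/(14/1287) = 64/35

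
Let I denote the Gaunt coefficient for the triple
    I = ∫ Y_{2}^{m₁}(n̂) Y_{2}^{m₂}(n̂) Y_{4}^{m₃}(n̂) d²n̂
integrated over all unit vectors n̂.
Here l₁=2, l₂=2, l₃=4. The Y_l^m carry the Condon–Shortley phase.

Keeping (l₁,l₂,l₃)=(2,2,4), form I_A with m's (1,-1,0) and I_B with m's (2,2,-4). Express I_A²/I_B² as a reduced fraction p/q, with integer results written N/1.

8/35

Same 2,2,4: normalisation and zero-m 3j drop out of the ratio.
A: Δ: 0! 4! 4! / 9! → 1/630; sum: t=0:+1/36 = 1/36; 3j²(2 2 4; 1 -1 0) = Δ·Π!·Σ² = 8/315  (sign +1)
B: Δ: 0! 4! 4! / 9! → 1/630; sum: t=0:+1/576 = 1/576; 3j²(2 2 4; 2 2 -4) = Δ·Π!·Σ² = 1/9  (sign +1)
I_A²/I_B² = (8/315)/(1/9) = 8/35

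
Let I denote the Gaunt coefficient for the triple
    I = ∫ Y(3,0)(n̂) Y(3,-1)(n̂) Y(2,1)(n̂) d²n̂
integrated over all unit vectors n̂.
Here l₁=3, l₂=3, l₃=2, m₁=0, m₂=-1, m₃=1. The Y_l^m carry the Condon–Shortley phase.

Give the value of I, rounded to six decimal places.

Checks pass: Σm=0; 8 even; l₃=2∈[0,6].
(2·3+1)(2·3+1)(2·2+1) = 245
Δ: 4! 2! 2! / 9! → 1/3780
sum: t=1:−1/24 t=2:+1/4 t=3:−1/24 = 1/6
3j²(3 3 2; 0 0 0) = Δ·Π!·Σ² = 4/105  (sign +1)
sum: t=1:−1/12 t=2:+1/8 = 1/24
3j²(3 3 2; 0 -1 1) = Δ·Π!·Σ² = 1/210  (sign -1)
combine: 4πI² = 245·4/105·1/210 = 2/45
take √, sign -1: I = -0.05947080

-0.059471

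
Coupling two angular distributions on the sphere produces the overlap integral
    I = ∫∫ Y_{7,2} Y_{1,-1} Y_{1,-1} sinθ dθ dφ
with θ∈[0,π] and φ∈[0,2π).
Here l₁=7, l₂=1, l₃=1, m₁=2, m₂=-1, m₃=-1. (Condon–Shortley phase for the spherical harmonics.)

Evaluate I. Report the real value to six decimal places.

0.000000

triangle: need 6≤l₃≤8, have 1; I=0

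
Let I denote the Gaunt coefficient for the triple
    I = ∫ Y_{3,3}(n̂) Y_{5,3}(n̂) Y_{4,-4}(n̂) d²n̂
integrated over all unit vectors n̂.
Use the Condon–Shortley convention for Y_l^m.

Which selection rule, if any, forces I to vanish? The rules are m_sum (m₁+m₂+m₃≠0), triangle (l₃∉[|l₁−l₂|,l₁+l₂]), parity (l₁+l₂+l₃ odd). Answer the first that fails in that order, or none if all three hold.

Σmᵢ = 2  ✗
l₃∈[|l₁−l₂|,l₁+l₂]=[2,8], have l₃=4
Σlᵢ = 12 ⇒ even

m_sum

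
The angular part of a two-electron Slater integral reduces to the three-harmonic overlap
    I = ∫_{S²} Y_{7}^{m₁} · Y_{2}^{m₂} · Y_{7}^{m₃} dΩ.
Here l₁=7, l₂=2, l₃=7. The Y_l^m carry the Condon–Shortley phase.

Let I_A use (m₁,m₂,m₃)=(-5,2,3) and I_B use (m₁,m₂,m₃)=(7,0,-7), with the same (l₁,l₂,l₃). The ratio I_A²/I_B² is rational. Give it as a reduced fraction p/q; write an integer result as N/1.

2376/8281

Same 7,2,7: normalisation and zero-m 3j drop out of the ratio.
A: Δ: 2! 12! 2! / 17! → 1/185640; sum: t=2:+1/29030400 = 1/29030400; 3j²(7 2 7; -5 2 3) = Δ·Π!·Σ² = 99/7735  (sign +1)
B: Δ: 2! 12! 2! / 17! → 1/185640; sum: t=0:+1/1916006400 = 1/1916006400; 3j²(7 2 7; 7 0 -7) = Δ·Π!·Σ² = 91/2040  (sign +1)
I_A²/I_B² = (99/7735)/(91/2040) = 2376/8281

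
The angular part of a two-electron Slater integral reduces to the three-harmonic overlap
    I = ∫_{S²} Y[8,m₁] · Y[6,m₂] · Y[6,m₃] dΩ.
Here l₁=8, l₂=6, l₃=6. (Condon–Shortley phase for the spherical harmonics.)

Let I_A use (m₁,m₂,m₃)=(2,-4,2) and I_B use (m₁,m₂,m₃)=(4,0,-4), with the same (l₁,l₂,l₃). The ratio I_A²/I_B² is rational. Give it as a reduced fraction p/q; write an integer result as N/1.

Same 8,6,6: normalisation and zero-m 3j drop out of the ratio.
A: Δ: 8! 8! 4! / 21! → 1/1309458150; sum: t=0:+1/232243200 t=1:−1/21772800 t=2:+1/19906560 = 1/116121600; 3j²(8 6 6; 2 -4 2) = Δ·Π!·Σ² = 48/46189  (sign +1)
B: Δ: 8! 8! 4! / 21! → 1/1309458150; sum: t=2:+1/49766400 t=3:−1/21772800 t=4:+1/92897280 = -1/66355200; 3j²(8 6 6; 4 0 -4) = Δ·Π!·Σ² = 63/8398  (sign -1)
I_A²/I_B² = (48/46189)/(63/8398) = 32/231

32/231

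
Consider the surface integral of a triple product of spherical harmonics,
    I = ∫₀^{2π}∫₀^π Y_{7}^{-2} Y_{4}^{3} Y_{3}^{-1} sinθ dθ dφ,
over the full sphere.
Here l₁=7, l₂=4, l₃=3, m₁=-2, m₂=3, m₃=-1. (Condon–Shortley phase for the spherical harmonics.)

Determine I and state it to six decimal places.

Rules hold: Σm=0, L=14 even, 3≤3≤11.
N = 15·9·7 = 945
Δ = 8!·6!·0!/15! = 1/45045
Racah Σ t=4..4: t=4:+1/20736 = 1/20736
⇒ 3j(7 4 3; 0 0 0)² = 35/1287, sgn -1
Racah Σ t=7..7: t=7:−1/241920 = -1/241920
⇒ 3j(7 4 3; -2 3 -1)² = 4/1001, sgn -1
4πI² = N·(3j₀)²·(3jₘ)² = 2100/20449
I = +1·√(0.102695/4π) = 0.09040005

0.090400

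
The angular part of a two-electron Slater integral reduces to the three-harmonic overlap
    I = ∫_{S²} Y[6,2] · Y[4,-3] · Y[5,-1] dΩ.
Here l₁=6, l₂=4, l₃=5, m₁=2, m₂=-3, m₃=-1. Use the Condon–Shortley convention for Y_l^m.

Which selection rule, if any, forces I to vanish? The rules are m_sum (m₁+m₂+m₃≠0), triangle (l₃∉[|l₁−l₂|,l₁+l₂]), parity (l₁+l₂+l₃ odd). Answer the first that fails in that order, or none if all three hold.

Σmᵢ = -2  ✗
l₃∈[|l₁−l₂|,l₁+l₂]=[2,10], have l₃=5
Σlᵢ = 15 ⇒ odd

m_sum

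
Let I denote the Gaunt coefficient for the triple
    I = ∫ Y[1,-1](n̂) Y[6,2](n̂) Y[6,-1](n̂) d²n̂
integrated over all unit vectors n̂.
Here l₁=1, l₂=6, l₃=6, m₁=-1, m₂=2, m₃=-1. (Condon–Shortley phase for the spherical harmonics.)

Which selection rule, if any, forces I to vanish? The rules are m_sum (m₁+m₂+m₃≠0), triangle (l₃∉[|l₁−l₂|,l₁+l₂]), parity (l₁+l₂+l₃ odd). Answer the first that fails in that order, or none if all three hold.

m₁+m₂+m₃ = -1 + 2 − 1 = 0  ✓
triangle: |1−6|=5 ≤ l₃=6 ≤ 1+6=7  ✓
parity: l₁+l₂+l₃ = 13 is odd  ✗

parity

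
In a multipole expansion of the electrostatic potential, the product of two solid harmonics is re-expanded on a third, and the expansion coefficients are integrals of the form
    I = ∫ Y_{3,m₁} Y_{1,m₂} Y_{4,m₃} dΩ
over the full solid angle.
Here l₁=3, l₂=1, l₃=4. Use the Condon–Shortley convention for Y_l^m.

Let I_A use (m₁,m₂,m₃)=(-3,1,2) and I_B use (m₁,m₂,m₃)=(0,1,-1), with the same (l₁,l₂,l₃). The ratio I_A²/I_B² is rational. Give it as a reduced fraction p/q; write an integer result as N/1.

Shared (l₁,l₂,l₃)=(3,1,4): N and (l;000)² cancel in I_A²/I_B².
A: Δ = 0!·6!·2!/9! = 1/252; Racah Σ t=0..0: t=0:+1/1440 = 1/1440; ⇒ 3j(3 1 4; -3 1 2)² = 1/252, sgn +1
B: Δ = 0!·6!·2!/9! = 1/252; Racah Σ t=0..0: t=0:+1/72 = 1/72; ⇒ 3j(3 1 4; 0 1 -1)² = 5/126, sgn -1
I_A²/I_B² = (1/252)/(5/126) = 1/10

1/10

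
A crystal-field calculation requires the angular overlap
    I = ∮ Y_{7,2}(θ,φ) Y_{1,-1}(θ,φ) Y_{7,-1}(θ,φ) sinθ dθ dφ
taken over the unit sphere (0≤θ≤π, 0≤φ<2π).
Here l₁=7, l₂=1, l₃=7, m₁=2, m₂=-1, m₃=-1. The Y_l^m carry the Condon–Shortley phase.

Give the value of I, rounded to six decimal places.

0.000000

L=15 odd ⇒ parity kills the (l;000) factor ⇒ I = 0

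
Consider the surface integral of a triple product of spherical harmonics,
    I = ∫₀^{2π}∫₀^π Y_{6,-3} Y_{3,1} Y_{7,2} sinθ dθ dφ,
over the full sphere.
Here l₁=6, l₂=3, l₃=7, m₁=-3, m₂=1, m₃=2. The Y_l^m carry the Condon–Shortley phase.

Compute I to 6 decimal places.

-0.122872

m-sum 0 ✓  L=16 even ✓  3≤7≤9 ✓
Π(2lᵢ+1) = 13×7×15 = 1365
triangle coeff Δ(6,3,7) = 1/2042040
Σ_t [0,2]: t=0:+1/207360 t=1:−1/57600 t=2:+1/207360 = -1/129600
(3j)²=168/12155 [(6 3 7; 0 0 0)], sign=+1
Σ_t [0,2]: t=0:+1/17418240 t=1:−1/483840 t=2:+1/241920 = 37/17418240
(3j)²=1369/136136 [(6 3 7; -3 1 2)], sign=-1
⇒ 4πI² = 86247/454597
I = (-1)√(86247/454597/(4π)) = -0.12287224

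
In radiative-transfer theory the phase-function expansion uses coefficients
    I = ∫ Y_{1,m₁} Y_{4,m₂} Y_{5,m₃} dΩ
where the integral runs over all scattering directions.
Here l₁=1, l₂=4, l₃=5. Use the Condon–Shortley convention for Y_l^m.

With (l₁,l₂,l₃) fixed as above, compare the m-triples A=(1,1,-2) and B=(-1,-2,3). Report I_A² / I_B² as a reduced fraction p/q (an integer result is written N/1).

Same 1,4,5: normalisation and zero-m 3j drop out of the ratio.
A: Δ: 0! 2! 8! / 11! → 1/495; sum: t=0:+1/1440 = 1/1440; 3j²(1 4 5; 1 1 -2) = Δ·Π!·Σ² = 7/165  (sign -1)
B: Δ: 0! 2! 8! / 11! → 1/495; sum: t=0:+1/2880 = 1/2880; 3j²(1 4 5; -1 -2 3) = Δ·Π!·Σ² = 28/495  (sign +1)
I_A²/I_B² = (7/165)/(28/495) = 3/4

3/4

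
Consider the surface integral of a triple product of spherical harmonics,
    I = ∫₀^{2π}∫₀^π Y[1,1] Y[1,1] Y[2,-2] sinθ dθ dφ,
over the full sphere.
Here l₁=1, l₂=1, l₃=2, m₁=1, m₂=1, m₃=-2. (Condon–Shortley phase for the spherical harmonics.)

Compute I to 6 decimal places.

Rules hold: Σm=0, L=4 even, 0≤2≤2.
N = 3·3·5 = 45
Δ = 0!·2!·2!/5! = 1/30
Racah Σ t=0..0: t=0:+1/1 = 1/1
⇒ 3j(1 1 2; 0 0 0)² = 2/15, sgn +1
Racah Σ t=0..0: t=0:+1/4 = 1/4
⇒ 3j(1 1 2; 1 1 -2)² = 1/5, sgn +1
4πI² = N·(3j₀)²·(3jₘ)² = 6/5
I = +1·√(1.2/4π) = 0.30901936

0.309019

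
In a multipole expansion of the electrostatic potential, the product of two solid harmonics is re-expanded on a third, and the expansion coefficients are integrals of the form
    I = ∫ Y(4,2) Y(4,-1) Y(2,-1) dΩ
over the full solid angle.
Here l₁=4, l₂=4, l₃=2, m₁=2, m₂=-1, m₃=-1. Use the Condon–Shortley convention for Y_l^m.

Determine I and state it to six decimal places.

Checks pass: Σm=0; 10 even; l₃=2∈[0,8].
(2·4+1)(2·4+1)(2·2+1) = 405
Δ: 6! 2! 2! / 11! → 1/13860
sum: t=2:+1/192 t=3:−1/36 t=4:+1/192 = -5/288
3j²(4 4 2; 0 0 0) = Δ·Π!·Σ² = 20/693  (sign -1)
sum: t=1:−1/240 t=2:+1/96 = 1/160
3j²(4 4 2; 2 -1 -1) = Δ·Π!·Σ² = 27/1540  (sign -1)
combine: 4πI² = 405·20/693·27/1540 = 1215/5929
take √, sign +1: I = 0.12770047

0.127700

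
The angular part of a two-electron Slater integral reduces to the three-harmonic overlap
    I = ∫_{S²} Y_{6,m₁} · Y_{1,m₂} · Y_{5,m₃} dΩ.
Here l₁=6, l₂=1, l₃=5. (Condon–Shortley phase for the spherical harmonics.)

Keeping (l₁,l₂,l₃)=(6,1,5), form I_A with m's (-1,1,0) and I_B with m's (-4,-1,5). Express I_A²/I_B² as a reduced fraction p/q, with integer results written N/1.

Same 6,1,5: normalisation and zero-m 3j drop out of the ratio.
A: Δ: 2! 10! 0! / 13! → 1/858; sum: t=2:+1/28800 = 1/28800; 3j²(6 1 5; -1 1 0) = Δ·Π!·Σ² = 7/286  (sign -1)
B: Δ: 2! 10! 0! / 13! → 1/858; sum: t=0:+1/7257600 = 1/7257600; 3j²(6 1 5; -4 -1 5) = Δ·Π!·Σ² = 1/858  (sign +1)
I_A²/I_B² = (7/286)/(1/858) = 21/1

21/1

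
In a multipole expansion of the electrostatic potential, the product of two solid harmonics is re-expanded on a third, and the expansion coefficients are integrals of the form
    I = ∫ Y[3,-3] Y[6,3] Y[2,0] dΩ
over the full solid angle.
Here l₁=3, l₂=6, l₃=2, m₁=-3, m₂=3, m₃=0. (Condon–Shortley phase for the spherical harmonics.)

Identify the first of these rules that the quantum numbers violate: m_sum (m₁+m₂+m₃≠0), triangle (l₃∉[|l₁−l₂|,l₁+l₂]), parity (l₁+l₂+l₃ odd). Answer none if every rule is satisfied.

triangle

Σmᵢ = 0  ✓
l₃∈[|l₁−l₂|,l₁+l₂]=[3,9], have l₃=2  ✗
Σlᵢ = 11 ⇒ odd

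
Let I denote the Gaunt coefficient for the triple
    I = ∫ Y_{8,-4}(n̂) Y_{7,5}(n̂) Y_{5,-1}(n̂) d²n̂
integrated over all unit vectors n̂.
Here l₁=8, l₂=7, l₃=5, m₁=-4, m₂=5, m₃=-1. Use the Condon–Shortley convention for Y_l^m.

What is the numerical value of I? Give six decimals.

-0.011252

m-sum 0 ✓  L=20 even ✓  1≤5≤15 ✓
Π(2lᵢ+1) = 17×15×11 = 2805
triangle coeff Δ(8,7,5) = 1/814773960
Σ_t [3,7]: t=3:−1/87091200 t=4:+1/4976640 t=5:−1/2073600 t=6:+1/4976640 t=7:−1/87091200 = -1/9676800
(3j)²=360/46189 [(8 7 5; 0 0 0)], sign=+1
Σ_t [8,10]: t=8:+1/92897280 t=9:−1/78382080 t=10:+1/696729600 = -1/1791590400
(3j)²=11/151164 [(8 7 5; -4 5 -1)], sign=-1
⇒ 4πI² = 1650/1037153
I = (-1)√(1650/1037153/(4π)) = -0.01125163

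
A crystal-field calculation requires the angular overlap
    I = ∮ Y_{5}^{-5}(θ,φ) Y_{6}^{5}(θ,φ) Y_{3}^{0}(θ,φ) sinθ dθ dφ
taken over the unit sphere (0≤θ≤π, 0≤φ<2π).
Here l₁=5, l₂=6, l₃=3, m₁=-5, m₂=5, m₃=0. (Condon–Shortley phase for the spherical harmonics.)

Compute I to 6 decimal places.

0.207001

Rules hold: Σm=0, L=14 even, 1≤3≤11.
N = 11·13·7 = 1001
Δ = 8!·2!·4!/15! = 1/675675
Racah Σ t=3..5: t=3:−1/8640 t=4:+1/2304 t=5:−1/8640 = 7/34560
⇒ 3j(5 6 3; 0 0 0)² = 7/429, sgn -1
Racah Σ t=8..8: t=8:+1/483840 = 1/483840
⇒ 3j(5 6 3; -5 5 0)² = 3/91, sgn -1
4πI² = N·(3j₀)²·(3jₘ)² = 7/13
I = +1·√(0.538462/4π) = 0.20700098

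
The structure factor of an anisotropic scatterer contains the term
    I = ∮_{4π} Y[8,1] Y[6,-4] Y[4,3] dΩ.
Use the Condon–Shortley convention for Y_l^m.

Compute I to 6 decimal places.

0.106585

Checks pass: Σm=0; 18 even; l₃=4∈[2,14].
(2·8+1)(2·6+1)(2·4+1) = 1989
Δ: 10! 6! 2! / 19! → 1/23279256
sum: t=4:+1/1658880 t=5:−1/518400 t=6:+1/1658880 = -1/1382400
3j²(8 6 4; 0 0 0) = Δ·Π!·Σ² = 504/46189  (sign -1)
sum: t=1:−1/261273600 t=2:+1/19353600 = 1/20901888
3j²(8 6 4; 1 -4 3) = Δ·Π!·Σ² = 21875/3325608  (sign -1)
combine: 4πI² = 1989·504/46189·21875/3325608 = 1378125/9653501
take √, sign +1: I = 0.10658521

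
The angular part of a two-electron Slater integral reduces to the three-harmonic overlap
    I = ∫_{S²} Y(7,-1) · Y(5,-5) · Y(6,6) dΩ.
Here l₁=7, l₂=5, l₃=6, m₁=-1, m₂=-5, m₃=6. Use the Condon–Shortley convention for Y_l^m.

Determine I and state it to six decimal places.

Checks pass: Σm=0; 18 even; l₃=6∈[2,12].
(2·7+1)(2·5+1)(2·6+1) = 2145
Δ: 6! 8! 4! / 19! → 1/174594420
sum: t=1:−1/4147200 t=2:+1/207360 t=3:−1/82944 t=4:+1/207360 t=5:−1/4147200 = -1/345600
3j²(7 5 6; 0 0 0) = Δ·Π!·Σ² = 420/46189  (sign -1)
sum: t=0:+1/696729600 = 1/696729600
3j²(7 5 6; -1 -5 6) = Δ·Π!·Σ² = 5/8398  (sign +1)
combine: 4πI² = 2145·420/46189·5/8398 = 15750/1356277
take √, sign -1: I = -0.03039913

-0.030399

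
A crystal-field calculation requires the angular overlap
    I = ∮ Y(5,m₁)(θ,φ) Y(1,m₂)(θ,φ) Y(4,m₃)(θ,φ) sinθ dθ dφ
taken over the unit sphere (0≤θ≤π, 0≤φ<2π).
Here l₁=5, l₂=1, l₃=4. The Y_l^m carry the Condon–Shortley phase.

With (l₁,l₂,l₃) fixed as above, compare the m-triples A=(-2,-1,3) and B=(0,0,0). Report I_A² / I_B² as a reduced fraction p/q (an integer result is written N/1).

3/25

Shared (l₁,l₂,l₃)=(5,1,4): N and (l;000)² cancel in I_A²/I_B².
A: Δ = 2!·8!·0!/11! = 1/495; Racah Σ t=0..0: t=0:+1/10080 = 1/10080; ⇒ 3j(5 1 4; -2 -1 3)² = 1/165, sgn -1
B: Δ = 2!·8!·0!/11! = 1/495; Racah Σ t=1..1: t=1:−1/576 = -1/576; ⇒ 3j(5 1 4; 0 0 0)² = 5/99, sgn -1
I_A²/I_B² = (1/165)/(5/99) = 3/25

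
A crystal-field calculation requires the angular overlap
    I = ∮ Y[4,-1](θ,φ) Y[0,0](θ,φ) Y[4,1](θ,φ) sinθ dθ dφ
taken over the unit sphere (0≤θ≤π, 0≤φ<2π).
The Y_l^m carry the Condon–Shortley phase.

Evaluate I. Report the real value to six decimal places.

-0.282095

Checks pass: Σm=0; 8 even; l₃=4∈[4,4].
(2·4+1)(2·0+1)(2·4+1) = 81
Δ: 0! 8! 0! / 9! → 1/9
sum: t=0:+1/576 = 1/576
3j²(4 0 4; 0 0 0) = Δ·Π!·Σ² = 1/9  (sign +1)
sum: t=0:+1/720 = 1/720
3j²(4 0 4; -1 0 1) = Δ·Π!·Σ² = 1/9  (sign -1)
combine: 4πI² = 81·1/9·1/9 = 1/1
take √, sign -1: I = -0.28209479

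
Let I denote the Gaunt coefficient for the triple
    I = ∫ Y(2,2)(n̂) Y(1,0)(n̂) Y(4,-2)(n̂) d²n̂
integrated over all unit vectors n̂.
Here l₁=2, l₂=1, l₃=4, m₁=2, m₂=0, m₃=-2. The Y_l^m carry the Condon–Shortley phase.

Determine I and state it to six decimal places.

0.000000

l₃=4 ∉ [1,3] — triangle fails ⇒ I = 0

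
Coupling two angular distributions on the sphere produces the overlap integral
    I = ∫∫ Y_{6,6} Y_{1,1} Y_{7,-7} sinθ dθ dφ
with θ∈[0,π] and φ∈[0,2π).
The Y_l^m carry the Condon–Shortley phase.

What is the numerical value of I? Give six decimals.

m-sum 0 ✓  L=14 even ✓  5≤7≤7 ✓
Π(2lᵢ+1) = 13×3×15 = 585
triangle coeff Δ(6,1,7) = 1/1365
Σ_t [0,0]: t=0:+1/518400 = 1/518400
(3j)²=7/195 [(6 1 7; 0 0 0)], sign=-1
Σ_t [0,0]: t=0:+1/958003200 = 1/958003200
(3j)²=1/15 [(6 1 7; 6 1 -7)], sign=+1
⇒ 4πI² = 7/5
I = (-1)√(7/5/(4π)) = -0.33377906

-0.333779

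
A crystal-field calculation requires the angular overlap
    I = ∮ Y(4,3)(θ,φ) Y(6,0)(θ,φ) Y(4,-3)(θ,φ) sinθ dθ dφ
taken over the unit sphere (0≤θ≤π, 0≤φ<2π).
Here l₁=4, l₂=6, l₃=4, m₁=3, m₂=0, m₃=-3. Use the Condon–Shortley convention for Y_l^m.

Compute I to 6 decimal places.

Checks pass: Σm=0; 14 even; l₃=4∈[2,10].
(2·4+1)(2·6+1)(2·4+1) = 1053
Δ: 6! 2! 6! / 15! → 1/1261260
sum: t=2:+1/4608 t=3:−1/1296 t=4:+1/4608 = -7/20736
3j²(4 6 4; 0 0 0) = Δ·Π!·Σ² = 20/1287  (sign -1)
sum: t=0:+1/518400 t=1:−1/28800 = -17/518400
3j²(4 6 4; 3 0 -3) = Δ·Π!·Σ² = 289/25740  (sign +1)
combine: 4πI² = 1053·20/1287·289/25740 = 289/1573
take √, sign -1: I = -0.12091485

-0.120915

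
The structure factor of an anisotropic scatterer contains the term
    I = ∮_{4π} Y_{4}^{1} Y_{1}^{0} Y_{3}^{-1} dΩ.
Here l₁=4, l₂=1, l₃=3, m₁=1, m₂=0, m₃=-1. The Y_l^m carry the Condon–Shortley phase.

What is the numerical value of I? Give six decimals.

m-sum 0 ✓  L=8 even ✓  3≤3≤5 ✓
Π(2lᵢ+1) = 9×3×7 = 189
triangle coeff Δ(4,1,3) = 1/252
Σ_t [1,1]: t=1:−1/36 = -1/36
(3j)²=4/63 [(4 1 3; 0 0 0)], sign=+1
Σ_t [1,1]: t=1:−1/48 = -1/48
(3j)²=5/84 [(4 1 3; 1 0 -1)], sign=-1
⇒ 4πI² = 5/7
I = (-1)√(5/7/(4π)) = -0.23841361

-0.238414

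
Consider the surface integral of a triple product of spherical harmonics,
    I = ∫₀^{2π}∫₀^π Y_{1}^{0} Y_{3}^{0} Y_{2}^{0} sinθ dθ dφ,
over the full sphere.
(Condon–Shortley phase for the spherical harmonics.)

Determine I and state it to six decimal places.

0.247767

m-sum 0 ✓  L=6 even ✓  2≤2≤4 ✓
Π(2lᵢ+1) = 3×7×5 = 105
triangle coeff Δ(1,3,2) = 1/105
Σ_t [1,1]: t=1:−1/4 = -1/4
(3j)²=3/35 [(1 3 2; 0 0 0)], sign=-1
(m-triple is (0,0,0) — same symbol as above.)
⇒ 4πI² = 27/35
I = (+1)√(27/35/(4π)) = 0.24776670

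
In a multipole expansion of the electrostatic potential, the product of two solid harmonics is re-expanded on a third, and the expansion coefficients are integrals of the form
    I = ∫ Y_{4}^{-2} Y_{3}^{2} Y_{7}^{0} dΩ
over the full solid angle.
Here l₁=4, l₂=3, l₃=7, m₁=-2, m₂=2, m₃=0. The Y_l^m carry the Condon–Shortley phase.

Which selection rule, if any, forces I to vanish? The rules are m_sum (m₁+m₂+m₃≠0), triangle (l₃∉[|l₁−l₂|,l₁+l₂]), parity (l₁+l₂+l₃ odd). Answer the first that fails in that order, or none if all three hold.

m₁+m₂+m₃ = -2 + 2 + 0 = 0  ✓
triangle: |4−3|=1 ≤ l₃=7 ≤ 4+3=7  ✓
parity: l₁+l₂+l₃ = 14 is even  ✓

none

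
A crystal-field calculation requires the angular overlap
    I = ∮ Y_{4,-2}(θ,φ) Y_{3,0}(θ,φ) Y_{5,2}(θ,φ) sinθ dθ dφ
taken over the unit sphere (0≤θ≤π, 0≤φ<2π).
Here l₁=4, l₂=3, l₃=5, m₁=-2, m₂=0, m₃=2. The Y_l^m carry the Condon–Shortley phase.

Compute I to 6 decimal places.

m-sum 0 ✓  L=12 even ✓  1≤5≤7 ✓
Π(2lᵢ+1) = 9×7×11 = 693
triangle coeff Δ(4,3,5) = 1/180180
Σ_t [0,2]: t=0:+1/576 t=1:−1/144 t=2:+1/576 = -1/288
(3j)²=20/1001 [(4 3 5; 0 0 0)], sign=+1
Σ_t [0,2]: t=0:+1/8640 t=1:−1/480 t=2:+1/576 = -1/4320
(3j)²=1/2145 [(4 3 5; -2 0 2)], sign=+1
⇒ 4πI² = 12/1859
I = (+1)√(12/1859/(4π)) = 0.02266449

0.022664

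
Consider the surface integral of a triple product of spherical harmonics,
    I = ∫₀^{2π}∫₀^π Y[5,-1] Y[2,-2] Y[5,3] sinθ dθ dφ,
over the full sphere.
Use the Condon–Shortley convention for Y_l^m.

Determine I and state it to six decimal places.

0.171169

m-sum 0 ✓  L=12 even ✓  3≤5≤7 ✓
Π(2lᵢ+1) = 11×5×11 = 605
triangle coeff Δ(5,2,5) = 1/38610
Σ_t [0,2]: t=0:+1/2880 t=1:−1/576 t=2:+1/2880 = -1/960
(3j)²=10/429 [(5 2 5; 0 0 0)], sign=+1
Σ_t [0,0]: t=0:+1/5760 = 1/5760
(3j)²=56/2145 [(5 2 5; -1 -2 3)], sign=+1
⇒ 4πI² = 560/1521
I = (+1)√(560/1521/(4π)) = 0.17116875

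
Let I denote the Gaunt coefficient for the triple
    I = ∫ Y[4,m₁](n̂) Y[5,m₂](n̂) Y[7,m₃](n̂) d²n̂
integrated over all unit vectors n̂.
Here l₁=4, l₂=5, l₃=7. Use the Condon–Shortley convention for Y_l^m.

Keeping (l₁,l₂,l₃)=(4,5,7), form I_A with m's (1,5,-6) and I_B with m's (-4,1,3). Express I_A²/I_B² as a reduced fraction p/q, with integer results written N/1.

3861/1960

Shared (l₁,l₂,l₃)=(4,5,7): N and (l;000)² cancel in I_A²/I_B².
A: Δ = 2!·6!·8!/17! = 1/6126120; Racah Σ t=2..2: t=2:+1/9676800 = 1/9676800; ⇒ 3j(4 5 7; 1 5 -6)² = 27/952, sgn -1
B: Δ = 2!·6!·8!/17! = 1/6126120; Racah Σ t=2..2: t=2:+1/829440 = 1/829440; ⇒ 3j(4 5 7; -4 1 3)² = 35/2431, sgn +1
I_A²/I_B² = (27/952)/(35/2431) = 3861/1960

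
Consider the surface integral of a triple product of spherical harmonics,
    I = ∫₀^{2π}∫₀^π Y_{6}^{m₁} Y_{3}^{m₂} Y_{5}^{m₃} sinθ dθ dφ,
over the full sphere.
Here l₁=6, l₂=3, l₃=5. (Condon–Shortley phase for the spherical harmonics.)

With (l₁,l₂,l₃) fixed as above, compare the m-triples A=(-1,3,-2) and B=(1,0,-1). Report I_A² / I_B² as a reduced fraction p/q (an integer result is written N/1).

7/5

Shared (l₁,l₂,l₃)=(6,3,5): N and (l;000)² cancel in I_A²/I_B².
A: Δ = 4!·8!·2!/15! = 1/675675; Racah Σ t=4..4: t=4:+1/34560 = 1/34560; ⇒ 3j(6 3 5; -1 3 -2)² = 7/429, sgn -1
B: Δ = 4!·8!·2!/15! = 1/675675; Racah Σ t=1..3: t=1:−1/6912 t=2:+1/2880 t=3:−1/17280 = 1/6912; ⇒ 3j(6 3 5; 1 0 -1)² = 5/429, sgn +1
I_A²/I_B² = (7/429)/(5/429) = 7/5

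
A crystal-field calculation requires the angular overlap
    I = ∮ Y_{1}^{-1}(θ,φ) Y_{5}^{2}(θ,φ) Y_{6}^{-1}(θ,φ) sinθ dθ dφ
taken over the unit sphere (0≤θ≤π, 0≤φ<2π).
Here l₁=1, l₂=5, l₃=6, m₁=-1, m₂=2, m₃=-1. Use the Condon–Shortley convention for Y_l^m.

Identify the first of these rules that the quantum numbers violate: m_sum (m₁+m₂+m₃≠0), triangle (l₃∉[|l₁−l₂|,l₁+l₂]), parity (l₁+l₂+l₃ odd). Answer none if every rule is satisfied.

azimuthal sum: -1 + 2 − 1 = 0  ✓
4 ≤ 6 ≤ 6 (triangle on l)  ✓
L = 1 + 5 + 6 = 12 (even)  ✓

none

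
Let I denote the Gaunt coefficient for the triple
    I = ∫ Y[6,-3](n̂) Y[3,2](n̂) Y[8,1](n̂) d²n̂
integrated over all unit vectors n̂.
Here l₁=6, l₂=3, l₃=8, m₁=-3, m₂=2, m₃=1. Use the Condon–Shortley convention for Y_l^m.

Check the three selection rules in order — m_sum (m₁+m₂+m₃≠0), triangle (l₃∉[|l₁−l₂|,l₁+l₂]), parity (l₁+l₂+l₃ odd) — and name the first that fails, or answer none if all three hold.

azimuthal sum: -3 + 2 + 1 = 0  ✓
3 ≤ 8 ≤ 9 (triangle on l)  ✓
L = 6 + 3 + 8 = 17 (odd)  ✗

parity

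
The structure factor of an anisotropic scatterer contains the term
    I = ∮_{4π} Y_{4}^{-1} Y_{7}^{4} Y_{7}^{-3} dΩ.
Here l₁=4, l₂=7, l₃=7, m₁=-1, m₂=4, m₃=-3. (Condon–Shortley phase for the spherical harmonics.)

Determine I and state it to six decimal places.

0.111287

Checks pass: Σm=0; 18 even; l₃=7∈[3,11].
(2·4+1)(2·7+1)(2·7+1) = 2025
Δ: 4! 4! 10! / 19! → 1/58198140
sum: t=0:+1/17418240 t=1:−1/622080 t=2:+1/230400 t=3:−1/622080 t=4:+1/17418240 = 1/806400
3j²(4 7 7; 0 0 0) = Δ·Π!·Σ² = 2268/230945  (sign -1)
sum: t=1:−1/522547200 t=2:+1/8709120 t=3:−1/1935360 t=4:+1/4354560 = -13/74649600
3j²(4 7 7; -1 4 -3) = Δ·Π!·Σ² = 91/11628  (sign -1)
combine: 4πI² = 2025·2268/230945·91/11628 = 178605/1147619
take √, sign +1: I = 0.11128663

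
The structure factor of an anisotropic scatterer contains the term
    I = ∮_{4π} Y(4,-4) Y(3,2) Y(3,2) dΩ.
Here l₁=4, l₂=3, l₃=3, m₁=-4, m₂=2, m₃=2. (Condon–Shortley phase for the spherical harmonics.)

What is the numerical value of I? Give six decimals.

0.214561

m-sum 0 ✓  L=10 even ✓  1≤3≤7 ✓
Π(2lᵢ+1) = 9×7×7 = 441
triangle coeff Δ(4,3,3) = 1/34650
Σ_t [1,3]: t=1:−1/72 t=2:+1/16 t=3:−1/72 = 5/144
(3j)²=2/77 [(4 3 3; 0 0 0)], sign=-1
Σ_t [4,4]: t=4:+1/576 = 1/576
(3j)²=5/99 [(4 3 3; -4 2 2)], sign=-1
⇒ 4πI² = 70/121
I = (+1)√(70/121/(4π)) = 0.21456131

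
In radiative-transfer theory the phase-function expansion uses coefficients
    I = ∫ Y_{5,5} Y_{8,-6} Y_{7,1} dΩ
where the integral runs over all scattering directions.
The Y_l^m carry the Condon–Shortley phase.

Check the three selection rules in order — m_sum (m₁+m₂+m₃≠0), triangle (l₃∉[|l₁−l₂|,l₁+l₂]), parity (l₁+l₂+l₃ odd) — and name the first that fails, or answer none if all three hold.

none

m₁+m₂+m₃ = 5 − 6 + 1 = 0  ✓
triangle: |5−8|=3 ≤ l₃=7 ≤ 5+8=13  ✓
parity: l₁+l₂+l₃ = 20 is even  ✓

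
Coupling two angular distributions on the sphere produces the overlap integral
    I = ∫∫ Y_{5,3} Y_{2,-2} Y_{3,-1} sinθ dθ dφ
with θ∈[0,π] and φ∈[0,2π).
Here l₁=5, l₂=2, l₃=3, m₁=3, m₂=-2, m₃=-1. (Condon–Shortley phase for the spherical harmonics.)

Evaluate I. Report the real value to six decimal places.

-0.200476

m-sum 0 ✓  L=10 even ✓  3≤3≤7 ✓
Π(2lᵢ+1) = 11×5×7 = 385
triangle coeff Δ(5,2,3) = 1/2310
Σ_t [2,2]: t=2:+1/144 = 1/144
(3j)²=10/231 [(5 2 3; 0 0 0)], sign=-1
Σ_t [0,0]: t=0:+1/1152 = 1/1152
(3j)²=1/33 [(5 2 3; 3 -2 -1)], sign=+1
⇒ 4πI² = 50/99
I = (-1)√(50/99/(4π)) = -0.20047604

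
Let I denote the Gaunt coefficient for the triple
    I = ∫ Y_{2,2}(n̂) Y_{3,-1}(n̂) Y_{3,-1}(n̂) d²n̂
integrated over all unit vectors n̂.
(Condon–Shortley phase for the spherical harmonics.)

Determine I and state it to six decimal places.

Rules hold: Σm=0, L=8 even, 1≤3≤5.
N = 5·7·7 = 245
Δ = 2!·2!·4!/9! = 1/3780
Racah Σ t=0..2: t=0:+1/24 t=1:−1/4 t=2:+1/24 = -1/6
⇒ 3j(2 3 3; 0 0 0)² = 4/105, sgn +1
Racah Σ t=0..0: t=0:+1/16 = 1/16
⇒ 3j(2 3 3; 2 -1 -1)² = 2/35, sgn +1
4πI² = N·(3j₀)²·(3jₘ)² = 8/15
I = +1·√(0.533333/4π) = 0.20601291

0.206013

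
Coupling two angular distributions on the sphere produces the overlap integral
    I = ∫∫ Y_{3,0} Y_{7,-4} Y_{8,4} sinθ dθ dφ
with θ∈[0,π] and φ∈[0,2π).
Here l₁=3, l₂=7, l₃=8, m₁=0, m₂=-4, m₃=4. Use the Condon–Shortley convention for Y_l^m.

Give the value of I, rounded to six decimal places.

Checks pass: Σm=0; 18 even; l₃=8∈[4,10].
(2·3+1)(2·7+1)(2·8+1) = 1785
Δ: 2! 4! 12! / 19! → 1/5290740
sum: t=0:+1/7257600 t=1:−1/2073600 t=2:+1/7257600 = -1/4838400
3j²(3 7 8; 0 0 0) = Δ·Π!·Σ² = 252/20995  (sign -1)
sum: t=0:+1/26127360 t=1:−1/29030400 t=2:+1/479001600 = 17/2874009600
3j²(3 7 8; 0 -4 4) = Δ·Π!·Σ² = 17/25935  (sign +1)
combine: 4πI² = 1785·252/20995·17/25935 = 4284/305045
take √, sign -1: I = -0.03343011

-0.033430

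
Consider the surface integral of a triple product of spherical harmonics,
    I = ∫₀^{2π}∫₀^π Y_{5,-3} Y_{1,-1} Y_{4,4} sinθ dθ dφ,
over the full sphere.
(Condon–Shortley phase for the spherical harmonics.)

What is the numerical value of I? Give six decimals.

-0.049106

m-sum 0 ✓  L=10 even ✓  4≤4≤6 ✓
Π(2lᵢ+1) = 11×3×9 = 297
triangle coeff Δ(5,1,4) = 1/495
Σ_t [1,1]: t=1:−1/576 = -1/576
(3j)²=5/99 [(5 1 4; 0 0 0)], sign=-1
Σ_t [0,0]: t=0:+1/80640 = 1/80640
(3j)²=1/495 [(5 1 4; -3 -1 4)], sign=+1
⇒ 4πI² = 1/33
I = (-1)√(1/33/(4π)) = -0.04910640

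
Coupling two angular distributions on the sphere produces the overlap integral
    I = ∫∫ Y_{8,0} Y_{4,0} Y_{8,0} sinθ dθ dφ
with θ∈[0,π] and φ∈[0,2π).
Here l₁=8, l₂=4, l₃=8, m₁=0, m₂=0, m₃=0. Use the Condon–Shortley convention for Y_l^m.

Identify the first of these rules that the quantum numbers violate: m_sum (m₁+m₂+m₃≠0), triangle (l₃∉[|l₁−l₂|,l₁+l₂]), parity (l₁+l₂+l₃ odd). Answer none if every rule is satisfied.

none

Σmᵢ = 0  ✓
l₃∈[|l₁−l₂|,l₁+l₂]=[4,12], have l₃=8  ✓
Σlᵢ = 20 ⇒ even  ✓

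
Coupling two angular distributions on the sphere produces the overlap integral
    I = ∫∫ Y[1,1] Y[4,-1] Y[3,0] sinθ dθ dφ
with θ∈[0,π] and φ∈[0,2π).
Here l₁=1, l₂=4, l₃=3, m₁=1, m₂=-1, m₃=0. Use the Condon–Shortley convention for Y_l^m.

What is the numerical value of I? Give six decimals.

-0.194664

m-sum 0 ✓  L=8 even ✓  3≤3≤5 ✓
Π(2lᵢ+1) = 3×9×7 = 189
triangle coeff Δ(1,4,3) = 1/252
Σ_t [1,1]: t=1:−1/36 = -1/36
(3j)²=4/63 [(1 4 3; 0 0 0)], sign=+1
Σ_t [0,0]: t=0:+1/72 = 1/72
(3j)²=5/126 [(1 4 3; 1 -1 0)], sign=-1
⇒ 4πI² = 10/21
I = (-1)√(10/21/(4π)) = -0.19466390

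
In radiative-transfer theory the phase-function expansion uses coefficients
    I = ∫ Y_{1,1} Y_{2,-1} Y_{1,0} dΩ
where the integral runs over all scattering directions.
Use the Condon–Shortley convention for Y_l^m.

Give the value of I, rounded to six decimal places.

Checks pass: Σm=0; 4 even; l₃=1∈[1,3].
(2·1+1)(2·2+1)(2·1+1) = 45
Δ: 2! 0! 2! / 5! → 1/30
sum: t=1:−1/1 = -1/1
3j²(1 2 1; 0 0 0) = Δ·Π!·Σ² = 2/15  (sign +1)
sum: t=0:+1/2 = 1/2
3j²(1 2 1; 1 -1 0) = Δ·Π!·Σ² = 1/10  (sign -1)
combine: 4πI² = 45·2/15·1/10 = 3/5
take √, sign -1: I = -0.21850969

-0.218510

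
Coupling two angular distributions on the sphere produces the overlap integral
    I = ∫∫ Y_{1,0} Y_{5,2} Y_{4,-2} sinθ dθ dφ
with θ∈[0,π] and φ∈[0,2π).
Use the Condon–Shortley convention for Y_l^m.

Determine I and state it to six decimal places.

0.225034

Checks pass: Σm=0; 10 even; l₃=4∈[4,6].
(2·1+1)(2·5+1)(2·4+1) = 297
Δ: 2! 0! 8! / 11! → 1/495
sum: t=1:−1/576 = -1/576
3j²(1 5 4; 0 0 0) = Δ·Π!·Σ² = 5/99  (sign -1)
sum: t=1:−1/1440 = -1/1440
3j²(1 5 4; 0 2 -2) = Δ·Π!·Σ² = 7/165  (sign -1)
combine: 4πI² = 297·5/99·7/165 = 7/11
take √, sign +1: I = 0.22503380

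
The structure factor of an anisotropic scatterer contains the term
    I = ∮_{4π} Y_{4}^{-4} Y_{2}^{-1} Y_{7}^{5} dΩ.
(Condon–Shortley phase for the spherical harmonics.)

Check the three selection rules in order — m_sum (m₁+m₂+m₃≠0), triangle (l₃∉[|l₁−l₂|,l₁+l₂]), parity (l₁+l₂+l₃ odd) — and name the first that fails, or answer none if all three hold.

triangle

azimuthal sum: -4 − 1 + 5 = 0  ✓
2 ≤ 7 ≤ 6 (triangle on l)  ✗
L = 4 + 2 + 7 = 13 (odd)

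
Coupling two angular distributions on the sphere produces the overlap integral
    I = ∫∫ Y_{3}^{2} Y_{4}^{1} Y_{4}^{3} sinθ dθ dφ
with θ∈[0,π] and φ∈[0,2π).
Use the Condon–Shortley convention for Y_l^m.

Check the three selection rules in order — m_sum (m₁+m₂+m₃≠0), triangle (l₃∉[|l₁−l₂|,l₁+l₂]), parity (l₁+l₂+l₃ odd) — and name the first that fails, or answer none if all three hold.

m₁+m₂+m₃ = 2 + 1 + 3 = 6  ✗
triangle: |3−4|=1 ≤ l₃=4 ≤ 3+4=7
parity: l₁+l₂+l₃ = 11 is odd

m_sum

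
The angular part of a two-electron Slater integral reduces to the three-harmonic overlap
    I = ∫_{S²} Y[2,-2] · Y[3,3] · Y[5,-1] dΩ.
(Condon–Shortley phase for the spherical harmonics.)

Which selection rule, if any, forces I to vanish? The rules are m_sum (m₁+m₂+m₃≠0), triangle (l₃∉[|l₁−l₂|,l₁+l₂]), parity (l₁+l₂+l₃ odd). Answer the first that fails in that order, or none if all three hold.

none

azimuthal sum: -2 + 3 − 1 = 0  ✓
1 ≤ 5 ≤ 5 (triangle on l)  ✓
L = 2 + 3 + 5 = 10 (even)  ✓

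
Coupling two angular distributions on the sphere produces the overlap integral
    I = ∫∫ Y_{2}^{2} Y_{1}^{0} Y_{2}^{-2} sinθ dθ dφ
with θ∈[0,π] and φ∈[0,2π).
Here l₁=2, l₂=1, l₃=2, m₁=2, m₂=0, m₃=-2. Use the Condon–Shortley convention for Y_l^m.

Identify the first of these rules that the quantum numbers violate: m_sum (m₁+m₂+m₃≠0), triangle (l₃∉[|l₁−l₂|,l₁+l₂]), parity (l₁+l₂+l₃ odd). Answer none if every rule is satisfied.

azimuthal sum: 2 + 0 − 2 = 0  ✓
1 ≤ 2 ≤ 3 (triangle on l)  ✓
L = 2 + 1 + 2 = 5 (odd)  ✗

parity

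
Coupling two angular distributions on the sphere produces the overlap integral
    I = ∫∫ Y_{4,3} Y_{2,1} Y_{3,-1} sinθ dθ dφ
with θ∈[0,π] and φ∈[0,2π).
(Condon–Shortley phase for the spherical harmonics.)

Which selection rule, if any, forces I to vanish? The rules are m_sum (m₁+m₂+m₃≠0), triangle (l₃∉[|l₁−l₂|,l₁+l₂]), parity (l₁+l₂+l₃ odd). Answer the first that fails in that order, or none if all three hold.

azimuthal sum: 3 + 1 − 1 = 3  ✗
2 ≤ 3 ≤ 6 (triangle on l)
L = 4 + 2 + 3 = 9 (odd)

m_sum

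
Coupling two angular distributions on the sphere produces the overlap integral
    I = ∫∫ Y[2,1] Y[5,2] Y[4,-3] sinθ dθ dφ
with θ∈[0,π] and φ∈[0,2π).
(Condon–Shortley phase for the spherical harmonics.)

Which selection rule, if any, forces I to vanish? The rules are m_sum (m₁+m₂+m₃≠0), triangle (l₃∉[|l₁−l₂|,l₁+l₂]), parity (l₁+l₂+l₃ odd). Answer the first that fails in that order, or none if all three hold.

m₁+m₂+m₃ = 1 + 2 − 3 = 0  ✓
triangle: |2−5|=3 ≤ l₃=4 ≤ 2+5=7  ✓
parity: l₁+l₂+l₃ = 11 is odd  ✗

parity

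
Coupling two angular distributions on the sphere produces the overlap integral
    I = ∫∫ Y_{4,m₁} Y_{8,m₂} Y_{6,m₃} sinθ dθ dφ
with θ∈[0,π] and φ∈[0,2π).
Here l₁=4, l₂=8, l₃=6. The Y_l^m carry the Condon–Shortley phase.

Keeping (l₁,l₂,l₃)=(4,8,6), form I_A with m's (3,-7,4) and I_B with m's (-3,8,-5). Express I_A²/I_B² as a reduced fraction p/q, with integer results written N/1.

Same 4,8,6: normalisation and zero-m 3j drop out of the ratio.
A: Δ: 6! 2! 10! / 19! → 1/23279256; sum: t=0:+1/261273600 t=1:−1/870912000 = 1/373248000; 3j²(4 8 6; 3 -7 4) = Δ·Π!·Σ² = 343/23256  (sign +1)
B: Δ: 6! 2! 10! / 19! → 1/23279256; sum: t=6:+1/2612736000 = 1/2612736000; 3j²(4 8 6; -3 8 -5) = Δ·Π!·Σ² = 77/2907  (sign -1)
I_A²/I_B² = (343/23256)/(77/2907) = 49/88

49/88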